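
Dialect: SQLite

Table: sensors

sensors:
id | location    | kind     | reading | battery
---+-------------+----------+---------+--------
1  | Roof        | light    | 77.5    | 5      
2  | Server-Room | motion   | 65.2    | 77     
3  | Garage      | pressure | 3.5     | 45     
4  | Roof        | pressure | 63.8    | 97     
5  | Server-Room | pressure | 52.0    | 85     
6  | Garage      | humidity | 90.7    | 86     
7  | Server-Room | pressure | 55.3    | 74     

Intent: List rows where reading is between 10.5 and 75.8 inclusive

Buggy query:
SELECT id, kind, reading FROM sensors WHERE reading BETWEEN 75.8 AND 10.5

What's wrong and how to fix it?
Bug: BETWEEN expects the lower bound first; with 75.8 AND 10.5 the range is empty

Fix: Swap the bounds so the smaller value comes first

Corrected query:
SELECT id, kind, reading FROM sensors WHERE reading BETWEEN 10.5 AND 75.8

Result:
id | kind     | reading
---+----------+--------
2  | motion   | 65.2   
4  | pressure | 63.8   
5  | pressure | 52     
7  | pressure | 55.3   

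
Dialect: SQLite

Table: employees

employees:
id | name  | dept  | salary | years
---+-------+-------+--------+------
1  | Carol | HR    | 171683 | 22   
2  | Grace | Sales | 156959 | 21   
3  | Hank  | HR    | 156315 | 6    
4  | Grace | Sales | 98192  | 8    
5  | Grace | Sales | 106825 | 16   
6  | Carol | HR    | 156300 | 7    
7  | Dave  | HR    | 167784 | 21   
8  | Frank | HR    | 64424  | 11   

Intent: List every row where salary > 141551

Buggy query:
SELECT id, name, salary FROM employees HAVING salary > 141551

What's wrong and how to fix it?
Bug: HAVING filters the output of aggregation, but this query has no GROUP BY and no aggregate functions, so SQLite rejects it (HAVING clause on a non-aggregate query); the condition here is per row

Fix: Use WHERE for row-level filtering

Corrected query:
SELECT id, name, salary FROM employees WHERE salary > 141551

Result:
id | name  | salary
---+-------+-------
1  | Carol | 171683
2  | Grace | 156959
3  | Hank  | 156315
6  | Carol | 156300
7  | Dave  | 167784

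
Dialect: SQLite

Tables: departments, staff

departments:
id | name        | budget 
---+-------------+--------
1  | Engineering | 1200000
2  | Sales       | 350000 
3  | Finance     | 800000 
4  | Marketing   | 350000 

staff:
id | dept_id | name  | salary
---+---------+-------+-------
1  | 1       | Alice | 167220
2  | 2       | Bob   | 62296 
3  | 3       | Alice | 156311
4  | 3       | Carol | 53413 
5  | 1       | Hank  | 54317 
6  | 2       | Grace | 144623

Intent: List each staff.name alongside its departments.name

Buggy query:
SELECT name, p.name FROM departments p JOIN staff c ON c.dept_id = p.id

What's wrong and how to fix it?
Bug: 'name' exists in both joined tables, so the database can't tell which one is meant

Fix: Qualify the column with its table alias (c.name)

Corrected query:
SELECT c.name, p.name FROM departments p JOIN staff c ON c.dept_id = p.id

Result:
name  | name       
------+------------
Alice | Engineering
Bob   | Sales      
Alice | Finance    
Carol | Finance    
Hank  | Engineering
Grace | Sales      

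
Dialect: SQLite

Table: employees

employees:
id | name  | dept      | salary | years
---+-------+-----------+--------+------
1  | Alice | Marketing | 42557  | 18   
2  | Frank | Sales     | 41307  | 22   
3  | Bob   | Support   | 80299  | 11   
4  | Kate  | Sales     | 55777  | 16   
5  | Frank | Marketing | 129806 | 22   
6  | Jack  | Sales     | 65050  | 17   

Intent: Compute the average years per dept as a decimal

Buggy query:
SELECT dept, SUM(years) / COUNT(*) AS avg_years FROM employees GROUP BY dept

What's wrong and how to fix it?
Bug: Both operands are integers, so '/' performs integer division and truncates

Fix: Cast one side to REAL so the division keeps the fractional part

Corrected query:
SELECT dept, SUM(years) * 1.0 / COUNT(*) AS avg_years FROM employees GROUP BY dept

Result:
dept      | avg_years
----------+----------
Marketing | 20       
Sales     | 18.333333
Support   | 11       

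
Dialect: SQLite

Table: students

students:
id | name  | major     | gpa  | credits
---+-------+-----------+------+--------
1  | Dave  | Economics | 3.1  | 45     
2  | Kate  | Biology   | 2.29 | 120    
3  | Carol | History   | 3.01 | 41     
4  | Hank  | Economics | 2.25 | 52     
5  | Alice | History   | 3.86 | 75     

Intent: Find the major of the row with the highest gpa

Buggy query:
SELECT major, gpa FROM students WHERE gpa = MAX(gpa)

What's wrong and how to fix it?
Bug: MAX(gpa) is an aggregate and cannot be used directly in WHERE

Fix: Use a subquery: WHERE gpa = (SELECT MAX(gpa) FROM students)

Corrected query:
SELECT major, gpa FROM students WHERE gpa = (SELECT MAX(gpa) FROM students)

Result:
major   | gpa 
--------+-----
History | 3.86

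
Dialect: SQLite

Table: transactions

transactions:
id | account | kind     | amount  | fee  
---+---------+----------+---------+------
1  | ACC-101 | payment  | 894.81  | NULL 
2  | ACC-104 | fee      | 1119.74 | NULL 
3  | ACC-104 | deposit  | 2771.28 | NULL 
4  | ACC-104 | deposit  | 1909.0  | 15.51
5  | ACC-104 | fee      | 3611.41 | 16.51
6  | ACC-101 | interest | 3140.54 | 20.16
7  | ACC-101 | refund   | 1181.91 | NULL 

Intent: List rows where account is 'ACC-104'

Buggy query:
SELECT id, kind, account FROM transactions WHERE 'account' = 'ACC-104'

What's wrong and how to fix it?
Bug: 'account' in single quotes is a string literal, not the column; the comparison is literal-vs-literal and never true

Fix: Remove the quotes around the column name (or use double quotes for an identifier)

Corrected query:
SELECT id, kind, account FROM transactions WHERE account = 'ACC-104'

Result:
id | kind    | account
---+---------+--------
2  | fee     | ACC-104
3  | deposit | ACC-104
4  | deposit | ACC-104
5  | fee     | ACC-104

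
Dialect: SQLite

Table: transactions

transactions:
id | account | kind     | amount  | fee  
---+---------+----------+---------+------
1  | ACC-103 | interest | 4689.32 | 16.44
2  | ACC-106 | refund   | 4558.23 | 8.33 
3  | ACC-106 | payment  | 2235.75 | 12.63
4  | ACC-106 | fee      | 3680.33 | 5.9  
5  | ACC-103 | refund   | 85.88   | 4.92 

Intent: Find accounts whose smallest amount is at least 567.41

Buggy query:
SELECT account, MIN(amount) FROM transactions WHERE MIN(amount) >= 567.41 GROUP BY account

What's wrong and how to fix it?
Bug: MIN() in WHERE is a misuse of aggregate

Fix: Replace WHERE with HAVING after the GROUP BY

Corrected query:
SELECT account, MIN(amount) FROM transactions GROUP BY account HAVING MIN(amount) >= 567.41

Result:
account | MIN(amount)
--------+------------
ACC-106 | 2235.75    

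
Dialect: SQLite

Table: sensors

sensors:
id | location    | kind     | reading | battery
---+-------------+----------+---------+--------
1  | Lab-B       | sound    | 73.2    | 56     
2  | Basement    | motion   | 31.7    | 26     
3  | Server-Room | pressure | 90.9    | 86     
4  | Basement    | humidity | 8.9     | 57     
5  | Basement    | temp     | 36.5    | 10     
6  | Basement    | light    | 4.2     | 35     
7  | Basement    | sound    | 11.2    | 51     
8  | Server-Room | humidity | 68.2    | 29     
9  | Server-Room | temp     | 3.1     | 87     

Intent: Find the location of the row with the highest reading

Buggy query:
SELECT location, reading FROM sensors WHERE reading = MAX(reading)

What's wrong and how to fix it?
Bug: WHERE is evaluated per row; an aggregate over the whole table isn't defined there

Fix: Wrap MAX in a scalar subquery so WHERE compares against a single value

Corrected query:
SELECT location, reading FROM sensors WHERE reading = (SELECT MAX(reading) FROM sensors)

Result:
location    | reading
------------+--------
Server-Room | 90.9   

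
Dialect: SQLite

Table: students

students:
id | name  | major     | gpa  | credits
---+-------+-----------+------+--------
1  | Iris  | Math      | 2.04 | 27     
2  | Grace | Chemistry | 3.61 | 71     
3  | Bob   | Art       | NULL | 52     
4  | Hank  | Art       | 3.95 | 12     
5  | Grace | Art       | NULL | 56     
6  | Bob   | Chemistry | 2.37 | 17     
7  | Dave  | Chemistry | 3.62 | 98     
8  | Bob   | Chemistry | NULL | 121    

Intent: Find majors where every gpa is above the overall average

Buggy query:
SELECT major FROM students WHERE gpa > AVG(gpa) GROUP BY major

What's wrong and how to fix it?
Bug: AVG() is an aggregate; it can't sit directly in WHERE

Fix: Use a subquery for AVG and a HAVING MIN(...) filter so the condition holds for every row in the group

Corrected query:
SELECT major FROM students GROUP BY major HAVING MIN(gpa) > (SELECT AVG(gpa) FROM students)

Result:
major
-----
Art  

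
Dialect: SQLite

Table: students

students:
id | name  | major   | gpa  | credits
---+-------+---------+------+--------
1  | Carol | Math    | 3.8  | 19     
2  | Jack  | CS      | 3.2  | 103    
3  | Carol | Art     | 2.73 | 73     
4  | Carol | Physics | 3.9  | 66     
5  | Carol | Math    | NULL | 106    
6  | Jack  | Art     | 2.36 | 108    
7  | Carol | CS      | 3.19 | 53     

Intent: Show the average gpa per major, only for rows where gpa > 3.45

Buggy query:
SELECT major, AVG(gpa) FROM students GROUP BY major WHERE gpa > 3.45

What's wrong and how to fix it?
Bug: WHERE cannot follow GROUP BY

Fix: Place WHERE between FROM and GROUP BY

Corrected query:
SELECT major, AVG(gpa) FROM students WHERE gpa > 3.45 GROUP BY major

Result:
major   | AVG(gpa)
--------+---------
Math    | 3.8     
Physics | 3.9     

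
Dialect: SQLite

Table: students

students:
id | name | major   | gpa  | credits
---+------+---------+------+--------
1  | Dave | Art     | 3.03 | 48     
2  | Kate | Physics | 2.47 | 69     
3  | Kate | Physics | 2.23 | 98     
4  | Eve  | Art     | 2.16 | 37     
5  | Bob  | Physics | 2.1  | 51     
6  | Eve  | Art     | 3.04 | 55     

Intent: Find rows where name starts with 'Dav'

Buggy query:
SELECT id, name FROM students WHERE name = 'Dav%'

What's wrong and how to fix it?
Bug: '=' compares the literal string including the % character; pattern matching needs LIKE

Fix: Replace '=' with LIKE so 'Dav%' is treated as a pattern

Corrected query:
SELECT id, name FROM students WHERE name LIKE 'Dav%'

Result:
id | name
---+-----
1  | Dave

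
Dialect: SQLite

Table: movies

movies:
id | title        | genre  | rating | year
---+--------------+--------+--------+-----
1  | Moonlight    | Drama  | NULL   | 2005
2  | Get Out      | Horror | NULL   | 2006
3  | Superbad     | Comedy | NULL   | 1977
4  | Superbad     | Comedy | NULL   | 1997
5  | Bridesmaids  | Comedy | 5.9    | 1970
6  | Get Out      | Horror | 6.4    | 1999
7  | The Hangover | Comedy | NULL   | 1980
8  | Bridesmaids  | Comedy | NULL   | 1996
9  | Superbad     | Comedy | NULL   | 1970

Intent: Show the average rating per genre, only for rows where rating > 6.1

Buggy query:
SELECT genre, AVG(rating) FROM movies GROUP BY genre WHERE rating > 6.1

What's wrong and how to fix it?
Bug: WHERE cannot follow GROUP BY

Fix: Place WHERE between FROM and GROUP BY

Corrected query:
SELECT genre, AVG(rating) FROM movies WHERE rating > 6.1 GROUP BY genre

Result:
genre  | AVG(rating)
-------+------------
Horror | 6.4        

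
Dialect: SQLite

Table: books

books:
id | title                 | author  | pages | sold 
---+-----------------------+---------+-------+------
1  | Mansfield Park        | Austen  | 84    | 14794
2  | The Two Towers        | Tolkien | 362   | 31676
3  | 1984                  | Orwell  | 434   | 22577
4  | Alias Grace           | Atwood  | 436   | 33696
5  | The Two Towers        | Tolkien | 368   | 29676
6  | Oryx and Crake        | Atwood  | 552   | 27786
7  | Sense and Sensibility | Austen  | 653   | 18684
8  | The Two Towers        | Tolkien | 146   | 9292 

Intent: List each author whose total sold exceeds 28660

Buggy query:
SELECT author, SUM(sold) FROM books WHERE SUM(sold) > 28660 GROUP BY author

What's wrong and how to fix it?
Bug: SUM(sold) is an aggregate, but WHERE filters rows before aggregation

Fix: Use HAVING (which filters groups after aggregation) instead of WHERE

Corrected query:
SELECT author, SUM(sold) FROM books GROUP BY author HAVING SUM(sold) > 28660

Result:
author  | SUM(sold)
--------+----------
Atwood  | 61482    
Austen  | 33478    
Tolkien | 70644    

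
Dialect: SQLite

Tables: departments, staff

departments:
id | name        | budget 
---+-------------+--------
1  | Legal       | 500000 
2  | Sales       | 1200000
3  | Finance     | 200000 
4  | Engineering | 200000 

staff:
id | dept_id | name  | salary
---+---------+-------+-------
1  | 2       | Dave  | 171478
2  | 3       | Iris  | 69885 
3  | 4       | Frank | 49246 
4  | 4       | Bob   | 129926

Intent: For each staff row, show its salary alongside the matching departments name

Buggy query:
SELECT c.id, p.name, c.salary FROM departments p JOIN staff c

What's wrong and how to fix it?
Bug: JOIN with no ON clause produces a cartesian product; every staff row pairs with every departments row

Fix: Specify the join condition linking the foreign key to the parent id

Corrected query:
SELECT c.id, p.name, c.salary FROM departments p JOIN staff c ON c.dept_id = p.id

Result:
id | name        | salary
---+-------------+-------
1  | Sales       | 171478
2  | Finance     | 69885 
3  | Engineering | 49246 
4  | Engineering | 129926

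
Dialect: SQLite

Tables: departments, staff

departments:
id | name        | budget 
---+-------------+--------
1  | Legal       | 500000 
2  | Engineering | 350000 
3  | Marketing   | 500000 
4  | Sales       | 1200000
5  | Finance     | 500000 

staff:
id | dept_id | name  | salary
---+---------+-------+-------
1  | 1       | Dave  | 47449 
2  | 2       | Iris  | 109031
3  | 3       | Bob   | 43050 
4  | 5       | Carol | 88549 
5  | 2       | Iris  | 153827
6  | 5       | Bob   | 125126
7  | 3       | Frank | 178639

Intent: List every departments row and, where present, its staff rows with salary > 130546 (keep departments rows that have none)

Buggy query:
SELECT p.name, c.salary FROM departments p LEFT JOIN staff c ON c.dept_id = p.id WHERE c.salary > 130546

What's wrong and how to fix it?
Bug: Filtering c.salary in WHERE discards the NULL rows produced by LEFT JOIN, turning it into an inner join

Fix: Put 'c.salary > 130546' in the JOIN's ON clause instead of WHERE

Corrected query:
SELECT p.name, c.salary FROM departments p LEFT JOIN staff c ON c.dept_id = p.id AND c.salary > 130546

Result:
name        | salary
------------+-------
Legal       | NULL  
Engineering | 153827
Marketing   | 178639
Sales       | NULL  
Finance     | NULL  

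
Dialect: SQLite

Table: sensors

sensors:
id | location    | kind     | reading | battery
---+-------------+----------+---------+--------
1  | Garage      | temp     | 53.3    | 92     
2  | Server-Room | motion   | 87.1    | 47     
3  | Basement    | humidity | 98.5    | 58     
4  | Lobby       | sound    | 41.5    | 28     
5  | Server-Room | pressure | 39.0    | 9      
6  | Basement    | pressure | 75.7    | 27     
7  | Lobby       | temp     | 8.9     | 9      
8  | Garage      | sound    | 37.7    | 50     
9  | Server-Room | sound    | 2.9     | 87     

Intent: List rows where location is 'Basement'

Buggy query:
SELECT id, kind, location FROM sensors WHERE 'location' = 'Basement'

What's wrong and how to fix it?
Bug: Single quotes denote string literals in SQL; the column name is being compared as a constant string

Fix: Reference the column as location without single quotes

Corrected query:
SELECT id, kind, location FROM sensors WHERE location = 'Basement'

Result:
id | kind     | location
---+----------+---------
3  | humidity | Basement
6  | pressure | Basement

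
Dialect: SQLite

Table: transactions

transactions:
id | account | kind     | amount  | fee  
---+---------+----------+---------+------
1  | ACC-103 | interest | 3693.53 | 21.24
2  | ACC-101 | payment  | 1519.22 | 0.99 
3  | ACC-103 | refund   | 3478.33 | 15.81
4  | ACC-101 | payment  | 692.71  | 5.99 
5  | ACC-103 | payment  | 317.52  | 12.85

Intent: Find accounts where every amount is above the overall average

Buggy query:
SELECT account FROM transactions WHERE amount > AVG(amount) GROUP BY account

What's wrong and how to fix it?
Bug: AVG() is an aggregate; it can't sit directly in WHERE

Fix: Compute the overall average in a scalar subquery and compare each group's MIN against it in HAVING

Corrected query:
SELECT account FROM transactions GROUP BY account HAVING MIN(amount) > (SELECT AVG(amount) FROM transactions)

Result:
(no rows)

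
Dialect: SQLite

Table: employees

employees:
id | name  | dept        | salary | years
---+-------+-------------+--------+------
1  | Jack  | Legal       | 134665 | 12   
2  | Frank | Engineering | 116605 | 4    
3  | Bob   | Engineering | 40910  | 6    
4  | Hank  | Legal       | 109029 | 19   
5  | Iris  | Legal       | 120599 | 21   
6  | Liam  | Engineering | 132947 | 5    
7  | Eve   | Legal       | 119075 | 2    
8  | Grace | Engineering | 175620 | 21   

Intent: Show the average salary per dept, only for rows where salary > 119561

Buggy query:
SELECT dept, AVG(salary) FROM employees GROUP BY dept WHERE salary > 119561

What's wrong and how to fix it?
Bug: WHERE cannot follow GROUP BY

Fix: Move the WHERE clause before GROUP BY

Corrected query:
SELECT dept, AVG(salary) FROM employees WHERE salary > 119561 GROUP BY dept

Result:
dept        | AVG(salary)
------------+------------
Engineering | 154283.5   
Legal       | 127632     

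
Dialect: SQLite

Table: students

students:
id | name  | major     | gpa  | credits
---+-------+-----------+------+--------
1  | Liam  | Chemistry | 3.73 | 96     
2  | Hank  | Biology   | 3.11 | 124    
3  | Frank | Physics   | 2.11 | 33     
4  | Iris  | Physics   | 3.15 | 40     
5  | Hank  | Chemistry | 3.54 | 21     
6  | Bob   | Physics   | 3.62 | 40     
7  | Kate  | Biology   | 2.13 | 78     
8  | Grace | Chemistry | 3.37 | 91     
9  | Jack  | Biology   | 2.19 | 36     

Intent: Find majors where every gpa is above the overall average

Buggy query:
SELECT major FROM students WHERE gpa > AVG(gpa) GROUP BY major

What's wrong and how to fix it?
Bug: WHERE evaluates per row before aggregation, so AVG() is unavailable

Fix: Compute the overall average in a scalar subquery and compare each group's MIN against it in HAVING

Corrected query:
SELECT major FROM students GROUP BY major HAVING MIN(gpa) > (SELECT AVG(gpa) FROM students)

Result:
major    
---------
Chemistry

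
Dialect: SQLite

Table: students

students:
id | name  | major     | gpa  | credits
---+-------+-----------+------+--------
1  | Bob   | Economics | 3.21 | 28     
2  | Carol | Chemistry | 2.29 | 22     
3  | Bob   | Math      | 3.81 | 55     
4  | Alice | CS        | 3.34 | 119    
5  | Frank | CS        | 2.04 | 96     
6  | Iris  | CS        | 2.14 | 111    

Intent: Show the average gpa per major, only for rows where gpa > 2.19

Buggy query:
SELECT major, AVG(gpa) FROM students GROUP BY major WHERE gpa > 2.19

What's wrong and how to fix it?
Bug: Row-level WHERE must come before GROUP BY in the clause order

Fix: Move the WHERE clause before GROUP BY

Corrected query:
SELECT major, AVG(gpa) FROM students WHERE gpa > 2.19 GROUP BY major

Result:
major     | AVG(gpa)
----------+---------
CS        | 3.34    
Chemistry | 2.29    
Economics | 3.21    
Math      | 3.81    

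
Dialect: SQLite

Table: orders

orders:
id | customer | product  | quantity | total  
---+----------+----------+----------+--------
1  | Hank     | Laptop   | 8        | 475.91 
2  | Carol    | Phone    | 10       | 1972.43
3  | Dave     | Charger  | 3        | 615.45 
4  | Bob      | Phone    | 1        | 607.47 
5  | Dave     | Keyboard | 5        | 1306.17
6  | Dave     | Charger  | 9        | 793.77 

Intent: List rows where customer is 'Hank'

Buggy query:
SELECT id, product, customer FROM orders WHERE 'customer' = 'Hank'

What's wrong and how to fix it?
Bug: 'customer' in single quotes is a string literal, not the column; the comparison is literal-vs-literal and never true

Fix: Remove the quotes around the column name (or use double quotes for an identifier)

Corrected query:
SELECT id, product, customer FROM orders WHERE customer = 'Hank'

Result:
id | product | customer
---+---------+---------
1  | Laptop  | Hank    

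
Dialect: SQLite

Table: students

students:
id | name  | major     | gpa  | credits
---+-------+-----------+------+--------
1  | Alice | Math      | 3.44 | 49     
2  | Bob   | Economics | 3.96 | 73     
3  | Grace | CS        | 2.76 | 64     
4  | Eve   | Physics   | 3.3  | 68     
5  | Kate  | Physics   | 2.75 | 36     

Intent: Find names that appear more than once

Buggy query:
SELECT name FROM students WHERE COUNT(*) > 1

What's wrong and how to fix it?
Bug: COUNT(*) is an aggregate and cannot be used in WHERE

Fix: Group first, then use HAVING for the count condition

Corrected query:
SELECT name FROM students GROUP BY name HAVING COUNT(*) > 1

Result:
(no rows)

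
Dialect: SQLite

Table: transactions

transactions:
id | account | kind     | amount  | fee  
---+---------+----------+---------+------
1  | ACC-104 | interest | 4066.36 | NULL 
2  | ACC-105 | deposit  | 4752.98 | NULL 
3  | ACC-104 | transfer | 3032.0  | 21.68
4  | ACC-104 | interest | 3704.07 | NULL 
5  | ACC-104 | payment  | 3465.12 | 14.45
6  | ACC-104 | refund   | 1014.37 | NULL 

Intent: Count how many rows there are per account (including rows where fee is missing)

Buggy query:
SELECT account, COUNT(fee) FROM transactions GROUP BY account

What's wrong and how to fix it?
Bug: COUNT(fee) skips NULLs, so groups with missing fee are undercounted

Fix: Replace COUNT(fee) with COUNT(*)

Corrected query:
SELECT account, COUNT(*) FROM transactions GROUP BY account

Result:
account | COUNT(*)
--------+---------
ACC-104 | 5       
ACC-105 | 1       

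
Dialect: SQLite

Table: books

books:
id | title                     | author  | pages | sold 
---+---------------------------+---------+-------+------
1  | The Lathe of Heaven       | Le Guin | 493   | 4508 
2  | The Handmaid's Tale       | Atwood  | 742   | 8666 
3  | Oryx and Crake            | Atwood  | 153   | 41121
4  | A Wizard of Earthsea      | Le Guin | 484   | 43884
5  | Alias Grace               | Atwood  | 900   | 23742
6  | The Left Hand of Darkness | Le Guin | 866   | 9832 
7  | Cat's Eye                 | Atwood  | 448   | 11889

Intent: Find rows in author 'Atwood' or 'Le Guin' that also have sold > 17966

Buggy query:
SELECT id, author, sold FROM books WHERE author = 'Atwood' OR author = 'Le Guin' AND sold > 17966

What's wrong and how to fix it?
Bug: Without parentheses, AND is evaluated before OR, so the sold filter only applies to the 'Le Guin' branch

Fix: Add parentheses around the OR so the AND applies to both alternatives

Corrected query:
SELECT id, author, sold FROM books WHERE (author = 'Atwood' OR author = 'Le Guin') AND sold > 17966

Result:
id | author  | sold 
---+---------+------
3  | Atwood  | 41121
4  | Le Guin | 43884
5  | Atwood  | 23742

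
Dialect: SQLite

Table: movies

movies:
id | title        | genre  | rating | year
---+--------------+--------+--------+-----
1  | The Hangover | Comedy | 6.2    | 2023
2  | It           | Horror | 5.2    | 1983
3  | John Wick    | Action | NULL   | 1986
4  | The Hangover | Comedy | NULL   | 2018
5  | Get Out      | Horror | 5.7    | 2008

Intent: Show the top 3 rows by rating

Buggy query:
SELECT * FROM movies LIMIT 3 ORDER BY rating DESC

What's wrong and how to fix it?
Bug: LIMIT must come after ORDER BY

Fix: Swap the clauses: ORDER BY first, then LIMIT

Corrected query:
SELECT * FROM movies ORDER BY rating DESC LIMIT 3

Result:
id | title        | genre  | rating | year
---+--------------+--------+--------+-----
1  | The Hangover | Comedy | 6.2    | 2023
5  | Get Out      | Horror | 5.7    | 2008
2  | It           | Horror | 5.2    | 1983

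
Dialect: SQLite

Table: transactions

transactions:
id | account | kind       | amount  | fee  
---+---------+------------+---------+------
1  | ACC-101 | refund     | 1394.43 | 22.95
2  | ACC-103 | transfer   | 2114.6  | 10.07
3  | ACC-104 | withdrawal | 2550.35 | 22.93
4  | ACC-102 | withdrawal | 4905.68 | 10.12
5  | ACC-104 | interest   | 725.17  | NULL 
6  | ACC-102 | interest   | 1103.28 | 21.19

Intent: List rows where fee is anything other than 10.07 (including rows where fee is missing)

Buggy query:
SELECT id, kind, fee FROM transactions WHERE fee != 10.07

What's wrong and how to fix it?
Bug: Inequality against NULL is unknown, not true; rows with NULL are dropped

Fix: Add an explicit OR fee IS NULL to include the missing-value rows

Corrected query:
SELECT id, kind, fee FROM transactions WHERE fee != 10.07 OR fee IS NULL

Result:
id | kind       | fee  
---+------------+------
1  | refund     | 22.95
3  | withdrawal | 22.93
4  | withdrawal | 10.12
5  | interest   | NULL 
6  | interest   | 21.19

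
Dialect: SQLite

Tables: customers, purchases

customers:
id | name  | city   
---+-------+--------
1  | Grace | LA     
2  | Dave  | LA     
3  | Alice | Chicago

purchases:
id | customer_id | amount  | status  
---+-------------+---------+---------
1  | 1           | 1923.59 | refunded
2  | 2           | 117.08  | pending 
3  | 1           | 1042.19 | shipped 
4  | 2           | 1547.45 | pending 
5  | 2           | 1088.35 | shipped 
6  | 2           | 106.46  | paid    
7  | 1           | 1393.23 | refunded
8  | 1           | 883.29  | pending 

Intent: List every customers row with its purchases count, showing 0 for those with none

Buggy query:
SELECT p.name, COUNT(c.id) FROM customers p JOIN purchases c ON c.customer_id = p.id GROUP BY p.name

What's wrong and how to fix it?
Bug: An inner join excludes parents with zero children

Fix: Use LEFT JOIN so parents without children still appear (COUNT(c.id) gives 0)

Corrected query:
SELECT p.name, COUNT(c.id) FROM customers p LEFT JOIN purchases c ON c.customer_id = p.id GROUP BY p.name

Result:
name  | COUNT(c.id)
------+------------
Alice | 0          
Dave  | 4          
Grace | 4          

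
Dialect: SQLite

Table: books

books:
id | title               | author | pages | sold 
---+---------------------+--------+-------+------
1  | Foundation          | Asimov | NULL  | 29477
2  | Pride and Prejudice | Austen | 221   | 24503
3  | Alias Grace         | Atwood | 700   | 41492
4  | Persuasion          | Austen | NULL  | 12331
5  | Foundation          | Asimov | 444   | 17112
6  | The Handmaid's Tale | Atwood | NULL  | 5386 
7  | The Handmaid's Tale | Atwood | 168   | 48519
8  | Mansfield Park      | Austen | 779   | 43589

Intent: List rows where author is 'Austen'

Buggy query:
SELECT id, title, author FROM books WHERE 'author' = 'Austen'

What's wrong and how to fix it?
Bug: Single quotes denote string literals in SQL; the column name is being compared as a constant string

Fix: Reference the column as author without single quotes

Corrected query:
SELECT id, title, author FROM books WHERE author = 'Austen'

Result:
id | title               | author
---+---------------------+-------
2  | Pride and Prejudice | Austen
4  | Persuasion          | Austen
8  | Mansfield Park      | Austen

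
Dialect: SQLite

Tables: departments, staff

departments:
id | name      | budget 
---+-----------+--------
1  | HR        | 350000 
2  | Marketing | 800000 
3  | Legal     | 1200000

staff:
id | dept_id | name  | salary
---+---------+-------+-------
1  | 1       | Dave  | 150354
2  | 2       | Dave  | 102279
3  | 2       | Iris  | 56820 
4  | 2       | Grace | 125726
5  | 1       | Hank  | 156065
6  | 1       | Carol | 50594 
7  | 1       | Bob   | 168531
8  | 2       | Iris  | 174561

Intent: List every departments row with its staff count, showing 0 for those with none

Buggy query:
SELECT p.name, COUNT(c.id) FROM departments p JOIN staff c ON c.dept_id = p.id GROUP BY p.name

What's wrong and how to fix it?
Bug: INNER JOIN drops departments rows that have no matching staff rows

Fix: Use LEFT JOIN so parents without children still appear (COUNT(c.id) gives 0)

Corrected query:
SELECT p.name, COUNT(c.id) FROM departments p LEFT JOIN staff c ON c.dept_id = p.id GROUP BY p.name

Result:
name      | COUNT(c.id)
----------+------------
HR        | 4          
Legal     | 0          
Marketing | 4          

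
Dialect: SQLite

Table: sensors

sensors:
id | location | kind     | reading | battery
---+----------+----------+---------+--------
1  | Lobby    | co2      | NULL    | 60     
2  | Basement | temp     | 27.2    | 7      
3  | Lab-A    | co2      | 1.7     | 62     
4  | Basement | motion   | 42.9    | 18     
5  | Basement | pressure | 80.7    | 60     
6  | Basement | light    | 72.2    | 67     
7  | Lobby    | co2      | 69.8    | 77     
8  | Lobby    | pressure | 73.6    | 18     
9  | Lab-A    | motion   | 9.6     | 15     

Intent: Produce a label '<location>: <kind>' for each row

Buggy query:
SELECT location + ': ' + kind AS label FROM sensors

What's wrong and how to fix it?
Bug: '+' is numeric addition; on text columns SQLite converts them to 0 instead of concatenating

Fix: Use the || operator for string concatenation

Corrected query:
SELECT location || ': ' || kind AS label FROM sensors

Result:
label             
------------------
Lobby: co2        
Basement: temp    
Lab-A: co2        
Basement: motion  
Basement: pressure
Basement: light   
Lobby: co2        
Lobby: pressure   
Lab-A: motion     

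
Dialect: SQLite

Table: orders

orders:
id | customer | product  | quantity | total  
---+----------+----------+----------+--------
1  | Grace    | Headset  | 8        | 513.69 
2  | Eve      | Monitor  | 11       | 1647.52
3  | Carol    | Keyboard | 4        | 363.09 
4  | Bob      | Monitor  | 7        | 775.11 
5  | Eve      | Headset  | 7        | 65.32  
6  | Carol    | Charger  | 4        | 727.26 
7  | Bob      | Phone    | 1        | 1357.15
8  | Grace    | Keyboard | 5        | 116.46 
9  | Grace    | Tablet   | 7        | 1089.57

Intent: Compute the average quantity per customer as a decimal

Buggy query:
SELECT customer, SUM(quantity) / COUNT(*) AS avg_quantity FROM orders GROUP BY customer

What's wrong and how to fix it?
Bug: Both operands are integers, so '/' performs integer division and truncates

Fix: Cast one side to REAL so the division keeps the fractional part

Corrected query:
SELECT customer, SUM(quantity) * 1.0 / COUNT(*) AS avg_quantity FROM orders GROUP BY customer

Result:
customer | avg_quantity
---------+-------------
Bob      | 4           
Carol    | 4           
Eve      | 9           
Grace    | 6.666667    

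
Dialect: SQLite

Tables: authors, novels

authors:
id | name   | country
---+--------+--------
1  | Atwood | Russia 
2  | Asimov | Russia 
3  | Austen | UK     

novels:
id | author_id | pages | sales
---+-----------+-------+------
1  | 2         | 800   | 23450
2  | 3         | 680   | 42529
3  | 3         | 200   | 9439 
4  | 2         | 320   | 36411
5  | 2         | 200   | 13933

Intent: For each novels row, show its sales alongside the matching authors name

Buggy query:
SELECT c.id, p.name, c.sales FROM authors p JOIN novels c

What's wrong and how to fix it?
Bug: JOIN with no ON clause produces a cartesian product; every novels row pairs with every authors row

Fix: Add ON c.author_id = p.id to the JOIN

Corrected query:
SELECT c.id, p.name, c.sales FROM authors p JOIN novels c ON c.author_id = p.id

Result:
id | name   | sales
---+--------+------
1  | Asimov | 23450
2  | Austen | 42529
3  | Austen | 9439 
4  | Asimov | 36411
5  | Asimov | 13933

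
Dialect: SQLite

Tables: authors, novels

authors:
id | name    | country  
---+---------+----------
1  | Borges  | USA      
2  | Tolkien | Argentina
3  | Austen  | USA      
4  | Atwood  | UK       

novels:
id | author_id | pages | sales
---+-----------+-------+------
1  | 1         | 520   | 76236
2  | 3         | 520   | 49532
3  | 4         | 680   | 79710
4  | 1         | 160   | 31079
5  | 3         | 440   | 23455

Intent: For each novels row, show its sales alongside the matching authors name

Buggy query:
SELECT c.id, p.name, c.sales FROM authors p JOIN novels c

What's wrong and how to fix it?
Bug: Missing join condition: each novels row is matched to all authors rows instead of just its own

Fix: Add ON c.author_id = p.id to the JOIN

Corrected query:
SELECT c.id, p.name, c.sales FROM authors p JOIN novels c ON c.author_id = p.id

Result:
id | name   | sales
---+--------+------
1  | Borges | 76236
2  | Austen | 49532
3  | Atwood | 79710
4  | Borges | 31079
5  | Austen | 23455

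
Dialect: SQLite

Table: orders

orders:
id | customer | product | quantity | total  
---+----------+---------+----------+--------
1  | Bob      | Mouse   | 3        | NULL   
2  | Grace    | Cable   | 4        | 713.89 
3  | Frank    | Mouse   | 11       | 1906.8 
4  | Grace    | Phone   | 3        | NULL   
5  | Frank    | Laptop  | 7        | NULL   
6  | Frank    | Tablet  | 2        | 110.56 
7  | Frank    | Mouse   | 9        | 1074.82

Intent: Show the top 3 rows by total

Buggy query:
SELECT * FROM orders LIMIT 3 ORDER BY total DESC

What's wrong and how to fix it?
Bug: LIMIT must come after ORDER BY

Fix: Sort with ORDER BY, then apply LIMIT

Corrected query:
SELECT * FROM orders ORDER BY total DESC LIMIT 3

Result:
id | customer | product | quantity | total  
---+----------+---------+----------+--------
3  | Frank    | Mouse   | 11       | 1906.8 
7  | Frank    | Mouse   | 9        | 1074.82
2  | Grace    | Cable   | 4        | 713.89 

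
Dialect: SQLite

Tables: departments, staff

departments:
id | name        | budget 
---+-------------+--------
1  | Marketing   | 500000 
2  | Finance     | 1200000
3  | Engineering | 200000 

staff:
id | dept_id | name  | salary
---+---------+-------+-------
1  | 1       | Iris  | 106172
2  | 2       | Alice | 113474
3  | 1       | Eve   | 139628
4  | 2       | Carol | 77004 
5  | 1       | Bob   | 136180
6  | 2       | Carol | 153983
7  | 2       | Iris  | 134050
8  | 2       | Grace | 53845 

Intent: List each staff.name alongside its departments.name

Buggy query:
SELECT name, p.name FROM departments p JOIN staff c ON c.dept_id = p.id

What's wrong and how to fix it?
Bug: Both tables have a 'name' column; the unqualified reference is ambiguous

Fix: Prefix ambiguous columns with the table alias

Corrected query:
SELECT c.name, p.name FROM departments p JOIN staff c ON c.dept_id = p.id

Result:
name  | name     
------+----------
Iris  | Marketing
Alice | Finance  
Eve   | Marketing
Carol | Finance  
Bob   | Marketing
Carol | Finance  
Iris  | Finance  
Grace | Finance  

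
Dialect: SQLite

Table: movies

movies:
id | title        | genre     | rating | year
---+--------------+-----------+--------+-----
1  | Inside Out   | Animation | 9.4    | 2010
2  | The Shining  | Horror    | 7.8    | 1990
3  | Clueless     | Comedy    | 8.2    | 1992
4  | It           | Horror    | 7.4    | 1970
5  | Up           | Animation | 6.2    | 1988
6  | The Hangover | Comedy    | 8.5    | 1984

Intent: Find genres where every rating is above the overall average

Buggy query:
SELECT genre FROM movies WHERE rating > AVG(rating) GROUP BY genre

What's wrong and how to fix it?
Bug: AVG() is an aggregate; it can't sit directly in WHERE

Fix: Use a subquery for AVG and a HAVING MIN(...) filter so the condition holds for every row in the group

Corrected query:
SELECT genre FROM movies GROUP BY genre HAVING MIN(rating) > (SELECT AVG(rating) FROM movies)

Result:
genre 
------
Comedy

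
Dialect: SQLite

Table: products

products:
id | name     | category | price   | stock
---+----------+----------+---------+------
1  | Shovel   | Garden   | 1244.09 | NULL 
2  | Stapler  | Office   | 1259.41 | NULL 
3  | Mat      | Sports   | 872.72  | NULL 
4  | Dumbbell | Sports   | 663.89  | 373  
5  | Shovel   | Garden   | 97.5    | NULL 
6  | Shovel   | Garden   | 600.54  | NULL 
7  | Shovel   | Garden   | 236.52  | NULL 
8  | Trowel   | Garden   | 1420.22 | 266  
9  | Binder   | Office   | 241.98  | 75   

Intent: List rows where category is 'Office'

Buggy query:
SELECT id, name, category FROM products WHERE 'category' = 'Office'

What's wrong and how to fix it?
Bug: Single quotes denote string literals in SQL; the column name is being compared as a constant string

Fix: Reference the column as category without single quotes

Corrected query:
SELECT id, name, category FROM products WHERE category = 'Office'

Result:
id | name    | category
---+---------+---------
2  | Stapler | Office  
9  | Binder  | Office  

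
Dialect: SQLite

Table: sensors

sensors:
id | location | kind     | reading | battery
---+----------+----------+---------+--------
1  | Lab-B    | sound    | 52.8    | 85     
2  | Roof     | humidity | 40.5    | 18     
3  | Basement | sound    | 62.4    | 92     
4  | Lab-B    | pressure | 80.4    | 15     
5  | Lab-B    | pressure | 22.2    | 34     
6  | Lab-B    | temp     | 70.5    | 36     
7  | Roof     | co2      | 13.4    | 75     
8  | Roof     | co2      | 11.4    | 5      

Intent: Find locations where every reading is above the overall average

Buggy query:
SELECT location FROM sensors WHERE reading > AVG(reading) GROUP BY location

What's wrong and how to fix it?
Bug: WHERE evaluates per row before aggregation, so AVG() is unavailable

Fix: Use a subquery for AVG and a HAVING MIN(...) filter so the condition holds for every row in the group

Corrected query:
SELECT location FROM sensors GROUP BY location HAVING MIN(reading) > (SELECT AVG(reading) FROM sensors)

Result:
location
--------
Basement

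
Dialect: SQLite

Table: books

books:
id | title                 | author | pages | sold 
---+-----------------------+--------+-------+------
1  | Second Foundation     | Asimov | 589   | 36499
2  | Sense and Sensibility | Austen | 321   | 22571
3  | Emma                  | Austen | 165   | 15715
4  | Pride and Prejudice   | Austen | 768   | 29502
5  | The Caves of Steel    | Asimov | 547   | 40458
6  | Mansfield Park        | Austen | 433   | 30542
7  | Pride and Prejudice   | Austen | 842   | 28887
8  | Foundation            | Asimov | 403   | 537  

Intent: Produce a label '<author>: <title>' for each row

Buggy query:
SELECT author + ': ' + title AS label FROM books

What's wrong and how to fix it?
Bug: '+' is numeric addition; on text columns SQLite converts them to 0 instead of concatenating

Fix: Replace + with || to concatenate text

Corrected query:
SELECT author || ': ' || title AS label FROM books

Result:
label                        
-----------------------------
Asimov: Second Foundation    
Austen: Sense and Sensibility
Austen: Emma                 
Austen: Pride and Prejudice  
Asimov: The Caves of Steel   
Austen: Mansfield Park       
Austen: Pride and Prejudice  
Asimov: Foundation           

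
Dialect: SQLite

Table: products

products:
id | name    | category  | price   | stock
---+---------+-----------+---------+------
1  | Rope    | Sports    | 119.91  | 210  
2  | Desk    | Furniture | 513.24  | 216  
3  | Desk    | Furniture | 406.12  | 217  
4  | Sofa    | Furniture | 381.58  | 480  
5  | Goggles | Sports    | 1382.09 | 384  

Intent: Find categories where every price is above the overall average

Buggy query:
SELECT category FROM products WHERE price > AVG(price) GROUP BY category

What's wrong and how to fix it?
Bug: AVG() is an aggregate; it can't sit directly in WHERE

Fix: Compute the overall average in a scalar subquery and compare each group's MIN against it in HAVING

Corrected query:
SELECT category FROM products GROUP BY category HAVING MIN(price) > (SELECT AVG(price) FROM products)

Result:
(no rows)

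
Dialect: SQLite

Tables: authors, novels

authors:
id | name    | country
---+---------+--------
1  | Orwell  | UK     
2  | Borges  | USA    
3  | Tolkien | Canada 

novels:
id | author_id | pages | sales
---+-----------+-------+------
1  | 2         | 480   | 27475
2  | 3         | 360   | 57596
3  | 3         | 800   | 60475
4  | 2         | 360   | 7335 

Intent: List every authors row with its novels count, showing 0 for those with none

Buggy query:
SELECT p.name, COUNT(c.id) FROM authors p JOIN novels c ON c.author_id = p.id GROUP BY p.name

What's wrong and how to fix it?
Bug: An inner join excludes parents with zero children

Fix: Switch to LEFT JOIN to retain unmatched parent rows

Corrected query:
SELECT p.name, COUNT(c.id) FROM authors p LEFT JOIN novels c ON c.author_id = p.id GROUP BY p.name

Result:
name    | COUNT(c.id)
--------+------------
Borges  | 2          
Orwell  | 0          
Tolkien | 2          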